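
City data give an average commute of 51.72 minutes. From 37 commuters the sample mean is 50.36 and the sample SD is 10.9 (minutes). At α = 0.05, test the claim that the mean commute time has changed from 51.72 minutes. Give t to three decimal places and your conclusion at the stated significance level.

t = -0.759; fail to reject H0

H0: μ = 51.72; H1: μ ≠ 51.72 (one-sample t-test, two-sided).
t = (x̄ − μ₀)/(s/√n) = (50.36 − 51.72)/(10.9/√37) = -0.759
df = n − 1 = 36
Two-sided p-value ≈ 0.4528
Since p ≈ 0.4528 > α = 0.05, fail to reject H0; the evidence is not statistically significant.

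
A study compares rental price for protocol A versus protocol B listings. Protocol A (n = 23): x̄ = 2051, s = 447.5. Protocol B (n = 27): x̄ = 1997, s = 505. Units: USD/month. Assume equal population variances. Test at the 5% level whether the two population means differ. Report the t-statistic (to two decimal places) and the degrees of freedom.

Let group 1 = protocol A, group 2 = protocol B. H0: μ_1 = μ_2; H1: μ_1 ≠ μ_2 (two-sample pooled-variance t-test, two-sided).
s_p² = [(23−1)·447.5² + (27−1)·505²]/(23+27−2) = 229923
t = (2051 − 1997)/√[229923·(1/23 + 1/27)] = 0.40
df = n₁ + n₂ − 2 = 48
Two-sided p-value ≈ 0.6932
Since p ≈ 0.6932 > α = 0.05, fail to reject H0; the evidence is not statistically significant.

t = 0.40, df = 48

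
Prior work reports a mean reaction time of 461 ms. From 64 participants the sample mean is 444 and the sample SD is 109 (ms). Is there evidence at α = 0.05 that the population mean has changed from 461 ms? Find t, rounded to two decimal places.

H0: μ = 461; H1: μ ≠ 461 (one-sample t-test, two-sided).
t = (x̄ − μ₀)/(s/√n) = (444 − 461)/(109/√64) = -1.25
df = n − 1 = 63
Two-sided p-value ≈ 0.2168
Since p ≈ 0.2168 > α = 0.05, fail to reject H0; the data do not provide sufficient evidence against H0.

-1.25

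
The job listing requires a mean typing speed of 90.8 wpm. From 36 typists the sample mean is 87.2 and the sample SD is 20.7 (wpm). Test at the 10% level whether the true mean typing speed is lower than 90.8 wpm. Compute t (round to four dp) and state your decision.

H0: μ = 90.8; H1: μ < 90.8 (one-sample t-test, left-tailed).
t = (x̄ − μ₀)/(s/√n) = (87.2 − 90.8)/(20.7/√36) = -1.0435
df = n − 1 = 35
p-value = P(T ≤ -1.0435) ≈ 0.1519
Since p ≈ 0.1519 > α = 0.1, fail to reject H0; the data do not provide sufficient evidence against H0.

t = -1.0435; fail to reject H0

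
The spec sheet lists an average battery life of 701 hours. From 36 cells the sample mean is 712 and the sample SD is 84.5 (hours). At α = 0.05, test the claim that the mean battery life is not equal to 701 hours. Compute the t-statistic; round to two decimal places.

0.78

H0: μ = 701; H1: μ ≠ 701 (one-sample t-test, two-sided).
t = (x̄ − μ₀)/(s/√n) = (712 − 701)/(84.5/√36) = 0.78
df = n − 1 = 35
Two-sided p-value ≈ 0.4400
Since p ≈ 0.4400 > α = 0.05, fail to reject H0; the evidence is not statistically significant.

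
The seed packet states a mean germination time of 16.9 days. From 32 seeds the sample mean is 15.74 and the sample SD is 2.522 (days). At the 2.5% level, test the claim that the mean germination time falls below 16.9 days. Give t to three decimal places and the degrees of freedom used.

t = -2.602, df = 31

H0: μ = 16.9; H1: μ < 16.9 (one-sample t-test, left-tailed).
t = (x̄ − μ₀)/(s/√n) = (15.74 − 16.9)/(2.522/√32) = -2.602
df = n − 1 = 31
p-value = P(T ≤ -2.602) ≈ 0.0070
Since p ≈ 0.0070 < α = 0.025, reject H0; the evidence is statistically significant.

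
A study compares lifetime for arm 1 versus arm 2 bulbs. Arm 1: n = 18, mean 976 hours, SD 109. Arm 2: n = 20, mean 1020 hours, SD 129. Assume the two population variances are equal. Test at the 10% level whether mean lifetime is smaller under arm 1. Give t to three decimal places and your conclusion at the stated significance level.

Let group 1 = arm 1, group 2 = arm 2. H0: μ_1 = μ_2; H1: μ_1 < μ_2 (two-sample pooled-variance t-test, left-tailed).
s_p² = [(18−1)·109² + (20−1)·129²]/(18+20−2) = 14393.2
t = (976 − 1020)/√[14393.2·(1/18 + 1/20)] = -1.129
df = n₁ + n₂ − 2 = 36
p-value = P(T ≤ -1.129) ≈ 0.133
Since p ≈ 0.133 > α = 0.1, fail to reject H0; the evidence is not statistically significant.

t = -1.129; fail to reject H0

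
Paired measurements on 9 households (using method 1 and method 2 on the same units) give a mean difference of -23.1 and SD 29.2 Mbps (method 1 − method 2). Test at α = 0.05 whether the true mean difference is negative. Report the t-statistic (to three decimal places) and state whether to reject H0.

t = -2.373; reject H0

H0: μ_d = 0; H1: μ_d < 0 (paired t-test on the differences, left-tailed).
t = d̄/(s_d/√n) = -23.1/(29.2/√9) = -2.373
df = n − 1 = 8
p-value = P(T ≤ -2.373) ≈ 0.0225
Since p ≈ 0.0225 < α = 0.05, reject H0; the evidence is statistically significant.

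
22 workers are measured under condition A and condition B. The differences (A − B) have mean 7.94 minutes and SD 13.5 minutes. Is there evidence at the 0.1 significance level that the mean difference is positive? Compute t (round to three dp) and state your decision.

H0: μ_d = 0; H1: μ_d > 0 (paired t-test on the differences, right-tailed).
t = d̄/(s_d/√n) = 7.94/(13.5/√22) = 2.759
df = n − 1 = 21
p-value = P(T ≥ 2.759) ≈ 0.0059
Since p ≈ 0.0059 < α = 0.1, reject H0; the data support H1.

t = 2.759; reject H0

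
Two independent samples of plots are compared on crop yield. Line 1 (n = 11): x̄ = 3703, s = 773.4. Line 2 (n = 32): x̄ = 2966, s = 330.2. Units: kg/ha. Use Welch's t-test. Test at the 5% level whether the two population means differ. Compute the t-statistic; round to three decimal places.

3.066

Let group 1 = line 1, group 2 = line 2. H0: μ_1 = μ_2; H1: μ_1 ≠ μ_2 (Welch's two-sample t-test, two-sided).
t = (x̄_1 − x̄_2)/√(s_1²/n_1 + s_2²/n_2) = (3703 − 2966)/√(773.4²/11 + 330.2²/32) = 3.066
Welch–Satterthwaite df ≈ 11.28
Two-sided p-value ≈ 0.010
Since p ≈ 0.010 < α = 0.05, reject H0; the data support H1.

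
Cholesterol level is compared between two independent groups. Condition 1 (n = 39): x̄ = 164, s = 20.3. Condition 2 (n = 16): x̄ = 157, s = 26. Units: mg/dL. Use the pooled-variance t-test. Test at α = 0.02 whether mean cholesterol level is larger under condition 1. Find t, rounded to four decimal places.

1.0687

Let group 1 = condition 1, group 2 = condition 2. H0: μ_1 = μ_2; H1: μ_1 > μ_2 (two-sample pooled-variance t-test, right-tailed).
s_p² = [(39−1)·20.3² + (16−1)·26²]/(39+16−2) = 486.782
t = (164 − 157)/√[486.782·(1/39 + 1/16)] = 1.0687
df = n₁ + n₂ − 2 = 53
p-value = P(T ≥ 1.0687) ≈ 0.1450
Since p ≈ 0.1450 > α = 0.02, fail to reject H0; the evidence is not statistically significant.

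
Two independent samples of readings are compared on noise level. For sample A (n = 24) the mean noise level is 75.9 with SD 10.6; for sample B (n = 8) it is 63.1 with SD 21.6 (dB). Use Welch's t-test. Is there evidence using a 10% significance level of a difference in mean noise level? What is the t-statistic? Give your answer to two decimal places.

1.61

Let group 1 = sample A, group 2 = sample B. H0: μ_1 = μ_2; H1: μ_1 ≠ μ_2 (Welch's two-sample t-test, two-sided).
t = (x̄_1 − x̄_2)/√(s_1²/n_1 + s_2²/n_2) = (75.9 − 63.1)/√(10.6²/24 + 21.6²/8) = 1.61
Welch–Satterthwaite df ≈ 8.15
Two-sided p-value ≈ 0.1448
Since p ≈ 0.1448 > α = 0.1, fail to reject H0; the evidence is not statistically significant.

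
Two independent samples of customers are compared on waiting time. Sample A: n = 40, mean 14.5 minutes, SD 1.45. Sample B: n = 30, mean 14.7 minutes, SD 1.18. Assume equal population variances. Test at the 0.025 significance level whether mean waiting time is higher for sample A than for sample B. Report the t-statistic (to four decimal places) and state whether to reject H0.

Let group 1 = sample A, group 2 = sample B. H0: μ_1 = μ_2; H1: μ_1 > μ_2 (two-sample pooled-variance t-test, right-tailed).
s_p² = [(40−1)·1.45² + (30−1)·1.18²]/(40+30−2) = 1.79966
t = (14.5 − 14.7)/√[1.79966·(1/40 + 1/30)] = -0.6173
df = n₁ + n₂ − 2 = 68
p-value = P(T ≥ -0.6173) ≈ 0.7304
Since p ≈ 0.7304 > α = 0.025, fail to reject H0; the data do not provide sufficient evidence against H0.

t = -0.6173; fail to reject H0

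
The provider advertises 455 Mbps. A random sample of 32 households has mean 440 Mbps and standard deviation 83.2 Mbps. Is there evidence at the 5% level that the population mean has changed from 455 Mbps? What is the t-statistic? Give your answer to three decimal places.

-1.020

H0: μ = 455; H1: μ ≠ 455 (one-sample t-test, two-sided).
t = (x̄ − μ₀)/(s/√n) = (440 − 455)/(83.2/√32) = -1.020
df = n − 1 = 31
Two-sided p-value ≈ 0.316
Since p ≈ 0.316 > α = 0.05, fail to reject H0; the data do not provide sufficient evidence against H0.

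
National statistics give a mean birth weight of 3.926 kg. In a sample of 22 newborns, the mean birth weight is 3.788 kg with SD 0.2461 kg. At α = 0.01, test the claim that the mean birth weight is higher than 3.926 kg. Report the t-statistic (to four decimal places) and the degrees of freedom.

t = -2.6301, df = 21

H0: μ = 3.926; H1: μ > 3.926 (one-sample t-test, right-tailed).
t = (x̄ − μ₀)/(s/√n) = (3.788 − 3.926)/(0.2461/√22) = -2.6301
df = n − 1 = 21
p-value = P(T ≥ -2.6301) ≈ 0.9922
Since p ≈ 0.9922 > α = 0.01, fail to reject H0; the evidence is not statistically significant.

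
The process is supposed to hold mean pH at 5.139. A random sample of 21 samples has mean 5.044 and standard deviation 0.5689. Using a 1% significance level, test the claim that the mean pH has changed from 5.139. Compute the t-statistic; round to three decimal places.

-0.765

H0: μ = 5.139; H1: μ ≠ 5.139 (one-sample t-test, two-sided).
t = (x̄ − μ₀)/(s/√n) = (5.044 − 5.139)/(0.5689/√21) = -0.765
df = n − 1 = 20
Two-sided p-value ≈ 0.453
Since p ≈ 0.453 > α = 0.01, fail to reject H0; the evidence is not statistically significant.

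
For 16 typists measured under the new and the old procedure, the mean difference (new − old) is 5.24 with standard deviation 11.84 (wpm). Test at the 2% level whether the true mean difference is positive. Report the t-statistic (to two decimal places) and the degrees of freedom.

H0: μ_d = 0; H1: μ_d > 0 (paired t-test on the differences, right-tailed).
t = d̄/(s_d/√n) = 5.24/(11.84/√16) = 1.77
df = n − 1 = 15
p-value = P(T ≥ 1.77) ≈ 0.048
Since p ≈ 0.048 > α = 0.02, fail to reject H0; the evidence is not statistically significant.

t = 1.77, df = 15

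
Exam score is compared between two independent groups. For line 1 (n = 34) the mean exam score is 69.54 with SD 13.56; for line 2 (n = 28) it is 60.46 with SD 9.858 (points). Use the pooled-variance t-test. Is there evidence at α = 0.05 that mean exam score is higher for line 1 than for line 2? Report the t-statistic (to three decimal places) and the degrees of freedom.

t = 2.956, df = 60

Let group 1 = line 1, group 2 = line 2. H0: μ_1 = μ_2; H1: μ_1 > μ_2 (two-sample pooled-variance t-test, right-tailed).
s_p² = [(34−1)·13.56² + (28−1)·9.858²]/(34+28−2) = 144.862
t = (69.54 − 60.46)/√[144.862·(1/34 + 1/28)] = 2.956
df = n₁ + n₂ − 2 = 60
p-value = P(T ≥ 2.956) ≈ 0.002
Since p ≈ 0.002 < α = 0.05, reject H0; the data support H1.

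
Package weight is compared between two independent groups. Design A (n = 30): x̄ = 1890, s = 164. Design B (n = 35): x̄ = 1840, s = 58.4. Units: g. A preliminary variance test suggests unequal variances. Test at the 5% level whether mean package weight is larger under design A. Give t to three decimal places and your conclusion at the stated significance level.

t = 1.586; fail to reject H0

Let group 1 = design A, group 2 = design B. H0: μ_1 = μ_2; H1: μ_1 > μ_2 (Welch's two-sample t-test, right-tailed).
t = (x̄_1 − x̄_2)/√(s_1²/n_1 + s_2²/n_2) = (1890 − 1840)/√(164²/30 + 58.4²/35) = 1.586
Welch–Satterthwaite df ≈ 35.29
p-value = P(T ≥ 1.586) ≈ 0.0608
Since p ≈ 0.0608 > α = 0.05, fail to reject H0; the evidence is not statistically significant.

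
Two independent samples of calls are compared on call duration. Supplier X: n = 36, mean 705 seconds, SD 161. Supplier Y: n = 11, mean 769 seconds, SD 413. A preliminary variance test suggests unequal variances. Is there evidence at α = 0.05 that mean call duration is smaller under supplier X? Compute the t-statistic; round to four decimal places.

-0.5024

Let group 1 = supplier X, group 2 = supplier Y. H0: μ_1 = μ_2; H1: μ_1 < μ_2 (Welch's two-sample t-test, left-tailed).
t = (x̄_1 − x̄_2)/√(s_1²/n_1 + s_2²/n_2) = (705 − 769)/√(161²/36 + 413²/11) = -0.5024
Welch–Satterthwaite df ≈ 10.94
p-value = P(T ≤ -0.5024) ≈ 0.313
Since p ≈ 0.313 > α = 0.05, fail to reject H0; the data do not provide sufficient evidence against H0.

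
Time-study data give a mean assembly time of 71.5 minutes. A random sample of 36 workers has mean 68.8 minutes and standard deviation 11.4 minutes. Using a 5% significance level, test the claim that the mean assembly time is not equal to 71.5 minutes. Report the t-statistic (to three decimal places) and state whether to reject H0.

H0: μ = 71.5; H1: μ ≠ 71.5 (one-sample t-test, two-sided).
t = (x̄ − μ₀)/(s/√n) = (68.8 − 71.5)/(11.4/√36) = -1.421
df = n − 1 = 35
Two-sided p-value ≈ 0.164
Since p ≈ 0.164 > α = 0.05, fail to reject H0; the data do not provide sufficient evidence against H0.

t = -1.421; fail to reject H0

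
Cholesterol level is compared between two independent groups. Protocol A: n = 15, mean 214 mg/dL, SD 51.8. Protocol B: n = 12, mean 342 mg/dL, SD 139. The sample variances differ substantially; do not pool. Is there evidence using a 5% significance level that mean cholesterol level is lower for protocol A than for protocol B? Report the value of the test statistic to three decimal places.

-3.026

Let group 1 = protocol A, group 2 = protocol B. H0: μ_1 = μ_2; H1: μ_1 < μ_2 (Welch's two-sample t-test, left-tailed).
t = (x̄_1 − x̄_2)/√(s_1²/n_1 + s_2²/n_2) = (214 − 342)/√(51.8²/15 + 139²/12) = -3.026
Welch–Satterthwaite df ≈ 13.45
p-value = P(T ≤ -3.026) ≈ 0.005
Since p ≈ 0.005 < α = 0.05, reject H0; the evidence is statistically significant.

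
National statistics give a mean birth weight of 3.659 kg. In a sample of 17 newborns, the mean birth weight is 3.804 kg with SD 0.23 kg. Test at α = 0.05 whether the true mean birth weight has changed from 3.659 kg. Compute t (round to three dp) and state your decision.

H0: μ = 3.659; H1: μ ≠ 3.659 (one-sample t-test, two-sided).
t = (x̄ − μ₀)/(s/√n) = (3.804 − 3.659)/(0.23/√17) = 2.599
df = n − 1 = 16
Two-sided p-value ≈ 0.019
Since p ≈ 0.019 < α = 0.05, reject H0; the evidence is statistically significant.

t = 2.599; reject H0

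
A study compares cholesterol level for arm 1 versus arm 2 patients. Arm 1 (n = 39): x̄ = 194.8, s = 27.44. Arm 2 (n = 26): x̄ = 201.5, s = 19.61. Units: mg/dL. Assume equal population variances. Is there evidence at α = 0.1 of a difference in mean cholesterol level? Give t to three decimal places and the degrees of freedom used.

t = -1.074, df = 63

Let group 1 = arm 1, group 2 = arm 2. H0: μ_1 = μ_2; H1: μ_1 ≠ μ_2 (two-sample pooled-variance t-test, two-sided).
s_p² = [(39−1)·27.44² + (26−1)·19.61²]/(39+26−2) = 606.763
t = (194.8 − 201.5)/√[606.763·(1/39 + 1/26)] = -1.074
df = n₁ + n₂ − 2 = 63
Two-sided p-value ≈ 0.287
Since p ≈ 0.287 > α = 0.1, fail to reject H0; the data do not provide sufficient evidence against H0.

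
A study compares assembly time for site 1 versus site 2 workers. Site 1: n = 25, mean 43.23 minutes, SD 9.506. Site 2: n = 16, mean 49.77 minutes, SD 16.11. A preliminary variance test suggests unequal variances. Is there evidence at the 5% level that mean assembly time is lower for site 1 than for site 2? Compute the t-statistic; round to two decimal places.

-1.47

Let group 1 = site 1, group 2 = site 2. H0: μ_1 = μ_2; H1: μ_1 < μ_2 (Welch's two-sample t-test, left-tailed).
t = (x̄_1 − x̄_2)/√(s_1²/n_1 + s_2²/n_2) = (43.23 − 49.77)/√(9.506²/25 + 16.11²/16) = -1.47
Welch–Satterthwaite df ≈ 21.75
p-value = P(T ≤ -1.47) ≈ 0.078
Since p ≈ 0.078 > α = 0.05, fail to reject H0; the data do not provide sufficient evidence against H0.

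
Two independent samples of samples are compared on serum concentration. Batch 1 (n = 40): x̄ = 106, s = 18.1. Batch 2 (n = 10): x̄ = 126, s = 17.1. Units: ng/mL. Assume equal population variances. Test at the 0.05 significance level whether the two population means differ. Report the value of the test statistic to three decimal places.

Let group 1 = batch 1, group 2 = batch 2. H0: μ_1 = μ_2; H1: μ_1 ≠ μ_2 (two-sample pooled-variance t-test, two-sided).
s_p² = [(40−1)·18.1² + (10−1)·17.1²]/(40+10−2) = 321.01
t = (106 − 126)/√[321.01·(1/40 + 1/10)] = -3.157
df = n₁ + n₂ − 2 = 48
Two-sided p-value ≈ 0.0028
Since p ≈ 0.0028 < α = 0.05, reject H0; the evidence is statistically significant.

-3.157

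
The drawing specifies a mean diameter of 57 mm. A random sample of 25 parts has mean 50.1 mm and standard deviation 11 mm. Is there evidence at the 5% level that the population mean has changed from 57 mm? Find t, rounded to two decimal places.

H0: μ = 57; H1: μ ≠ 57 (one-sample t-test, two-sided).
t = (x̄ − μ₀)/(s/√n) = (50.1 − 57)/(11/√25) = -3.14
df = n − 1 = 24
Two-sided p-value ≈ 0.004
Since p ≈ 0.004 < α = 0.05, reject H0; the data support H1.

-3.14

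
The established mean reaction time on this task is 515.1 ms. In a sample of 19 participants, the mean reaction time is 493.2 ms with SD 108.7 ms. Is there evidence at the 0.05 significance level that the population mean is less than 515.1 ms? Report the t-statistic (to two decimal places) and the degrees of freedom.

H0: μ = 515.1; H1: μ < 515.1 (one-sample t-test, left-tailed).
t = (x̄ − μ₀)/(s/√n) = (493.2 − 515.1)/(108.7/√19) = -0.88
df = n − 1 = 18
p-value = P(T ≤ -0.88) ≈ 0.196
Since p ≈ 0.196 > α = 0.05, fail to reject H0; the evidence is not statistically significant.

t = -0.88, df = 18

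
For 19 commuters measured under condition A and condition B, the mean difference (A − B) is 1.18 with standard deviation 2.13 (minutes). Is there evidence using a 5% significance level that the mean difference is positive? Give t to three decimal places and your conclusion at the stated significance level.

t = 2.415; reject H0

H0: μ_d = 0; H1: μ_d > 0 (paired t-test on the differences, right-tailed).
t = d̄/(s_d/√n) = 1.18/(2.13/√19) = 2.415
df = n − 1 = 18
p-value = P(T ≥ 2.415) ≈ 0.013
Since p ≈ 0.013 < α = 0.05, reject H0; the data support H1.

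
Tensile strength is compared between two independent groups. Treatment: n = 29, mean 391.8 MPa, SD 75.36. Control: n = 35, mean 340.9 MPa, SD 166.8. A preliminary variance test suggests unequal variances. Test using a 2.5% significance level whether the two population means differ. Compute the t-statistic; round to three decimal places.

Let group 1 = treatment, group 2 = control. H0: μ_1 = μ_2; H1: μ_1 ≠ μ_2 (Welch's two-sample t-test, two-sided).
t = (x̄_1 − x̄_2)/√(s_1²/n_1 + s_2²/n_2) = (391.8 − 340.9)/√(75.36²/29 + 166.8²/35) = 1.617
Welch–Satterthwaite df ≈ 49.19
Two-sided p-value ≈ 0.1123
Since p ≈ 0.1123 > α = 0.025, fail to reject H0; the evidence is not statistically significant.

1.617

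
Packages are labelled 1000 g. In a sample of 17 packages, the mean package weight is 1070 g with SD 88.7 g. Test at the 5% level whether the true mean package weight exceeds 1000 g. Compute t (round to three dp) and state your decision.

H0: μ = 1000; H1: μ > 1000 (one-sample t-test, right-tailed).
t = (x̄ − μ₀)/(s/√n) = (1070 − 1000)/(88.7/√17) = 3.254
df = n − 1 = 16
p-value = P(T ≥ 3.254) ≈ 0.0025
Since p ≈ 0.0025 < α = 0.05, reject H0; the evidence is statistically significant.

t = 3.254; reject H0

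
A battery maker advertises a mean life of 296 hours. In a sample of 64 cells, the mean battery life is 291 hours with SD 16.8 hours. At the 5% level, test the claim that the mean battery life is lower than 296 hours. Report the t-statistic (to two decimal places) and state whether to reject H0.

H0: μ = 296; H1: μ < 296 (one-sample t-test, left-tailed).
t = (x̄ − μ₀)/(s/√n) = (291 − 296)/(16.8/√64) = -2.38
df = n − 1 = 63
p-value = P(T ≤ -2.38) ≈ 0.0102
Since p ≈ 0.0102 < α = 0.05, reject H0; the data support H1.

t = -2.38; reject H0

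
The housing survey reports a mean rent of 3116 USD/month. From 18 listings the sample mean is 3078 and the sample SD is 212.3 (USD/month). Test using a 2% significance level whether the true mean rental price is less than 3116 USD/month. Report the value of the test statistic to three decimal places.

-0.759

H0: μ = 3116; H1: μ < 3116 (one-sample t-test, left-tailed).
t = (x̄ − μ₀)/(s/√n) = (3078 − 3116)/(212.3/√18) = -0.759
df = n − 1 = 17
p-value = P(T ≤ -0.759) ≈ 0.229
Since p ≈ 0.229 > α = 0.02, fail to reject H0; the data do not provide sufficient evidence against H0.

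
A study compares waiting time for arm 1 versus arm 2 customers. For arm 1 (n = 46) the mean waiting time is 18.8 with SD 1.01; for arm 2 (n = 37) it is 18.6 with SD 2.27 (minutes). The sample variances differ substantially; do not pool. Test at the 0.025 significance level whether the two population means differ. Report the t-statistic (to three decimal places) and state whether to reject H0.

Let group 1 = arm 1, group 2 = arm 2. H0: μ_1 = μ_2; H1: μ_1 ≠ μ_2 (Welch's two-sample t-test, two-sided).
t = (x̄_1 − x̄_2)/√(s_1²/n_1 + s_2²/n_2) = (18.8 − 18.6)/√(1.01²/46 + 2.27²/37) = 0.498
Welch–Satterthwaite df ≈ 47.42
Two-sided p-value ≈ 0.621
Since p ≈ 0.621 > α = 0.025, fail to reject H0; the evidence is not statistically significant.

t = 0.498; fail to reject H0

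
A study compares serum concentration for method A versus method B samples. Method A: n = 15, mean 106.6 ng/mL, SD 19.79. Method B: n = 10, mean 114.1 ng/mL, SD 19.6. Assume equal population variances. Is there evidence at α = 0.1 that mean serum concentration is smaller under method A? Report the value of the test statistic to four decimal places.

Let group 1 = method A, group 2 = method B. H0: μ_1 = μ_2; H1: μ_1 < μ_2 (two-sample pooled-variance t-test, left-tailed).
s_p² = [(15−1)·19.79² + (10−1)·19.6²]/(15+10−2) = 388.716
t = (106.6 − 114.1)/√[388.716·(1/15 + 1/10)] = -0.9318
df = n₁ + n₂ − 2 = 23
p-value = P(T ≤ -0.9318) ≈ 0.181
Since p ≈ 0.181 > α = 0.1, fail to reject H0; the data do not provide sufficient evidence against H0.

-0.9318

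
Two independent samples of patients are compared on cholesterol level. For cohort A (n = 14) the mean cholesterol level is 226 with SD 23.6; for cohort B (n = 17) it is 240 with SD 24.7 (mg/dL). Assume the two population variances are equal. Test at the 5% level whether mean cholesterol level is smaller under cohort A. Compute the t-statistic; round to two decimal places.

-1.60

Let group 1 = cohort A, group 2 = cohort B. H0: μ_1 = μ_2; H1: μ_1 < μ_2 (two-sample pooled-variance t-test, left-tailed).
s_p² = [(14−1)·23.6² + (17−1)·24.7²]/(14+17−2) = 586.273
t = (226 − 240)/√[586.273·(1/14 + 1/17)] = -1.60
df = n₁ + n₂ − 2 = 29
p-value = P(T ≤ -1.60) ≈ 0.060
Since p ≈ 0.060 > α = 0.05, fail to reject H0; the data do not provide sufficient evidence against H0.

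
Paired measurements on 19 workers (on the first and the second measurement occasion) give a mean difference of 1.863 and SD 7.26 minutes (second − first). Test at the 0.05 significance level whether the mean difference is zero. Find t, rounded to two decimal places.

1.12

H0: μ_d = 0; H1: μ_d ≠ 0 (paired t-test on the differences, two-sided).
t = d̄/(s_d/√n) = 1.863/(7.26/√19) = 1.12
df = n − 1 = 18
Two-sided p-value ≈ 0.2780
Since p ≈ 0.2780 > α = 0.05, fail to reject H0; the data do not provide sufficient evidence against H0.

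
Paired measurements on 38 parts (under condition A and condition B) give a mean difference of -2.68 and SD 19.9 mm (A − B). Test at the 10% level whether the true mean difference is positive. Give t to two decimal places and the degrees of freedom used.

t = -0.83, df = 37

H0: μ_d = 0; H1: μ_d > 0 (paired t-test on the differences, right-tailed).
t = d̄/(s_d/√n) = -2.68/(19.9/√38) = -0.83
df = n − 1 = 37
p-value = P(T ≥ -0.83) ≈ 0.794
Since p ≈ 0.794 > α = 0.1, fail to reject H0; the data do not provide sufficient evidence against H0.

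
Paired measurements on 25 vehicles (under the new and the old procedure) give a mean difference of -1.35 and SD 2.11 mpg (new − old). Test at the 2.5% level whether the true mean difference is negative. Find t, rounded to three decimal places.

H0: μ_d = 0; H1: μ_d < 0 (paired t-test on the differences, left-tailed).
t = d̄/(s_d/√n) = -1.35/(2.11/√25) = -3.199
df = n − 1 = 24
p-value = P(T ≤ -3.199) ≈ 0.0019
Since p ≈ 0.0019 < α = 0.025, reject H0; the data support H1.

-3.199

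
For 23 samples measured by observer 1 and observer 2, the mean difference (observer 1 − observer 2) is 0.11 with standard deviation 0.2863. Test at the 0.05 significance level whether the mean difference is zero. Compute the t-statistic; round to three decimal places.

H0: μ_d = 0; H1: μ_d ≠ 0 (paired t-test on the differences, two-sided).
t = d̄/(s_d/√n) = 0.11/(0.2863/√23) = 1.843
df = n − 1 = 22
Two-sided p-value ≈ 0.0789
Since p ≈ 0.0789 > α = 0.05, fail to reject H0; the evidence is not statistically significant.

1.843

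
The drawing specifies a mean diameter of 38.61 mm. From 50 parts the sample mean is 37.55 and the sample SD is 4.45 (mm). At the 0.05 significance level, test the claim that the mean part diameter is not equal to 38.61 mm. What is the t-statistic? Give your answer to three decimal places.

-1.684

H0: μ = 38.61; H1: μ ≠ 38.61 (one-sample t-test, two-sided).
t = (x̄ − μ₀)/(s/√n) = (37.55 − 38.61)/(4.45/√50) = -1.684
df = n − 1 = 49
Two-sided p-value ≈ 0.098
Since p ≈ 0.098 > α = 0.05, fail to reject H0; the evidence is not statistically significant.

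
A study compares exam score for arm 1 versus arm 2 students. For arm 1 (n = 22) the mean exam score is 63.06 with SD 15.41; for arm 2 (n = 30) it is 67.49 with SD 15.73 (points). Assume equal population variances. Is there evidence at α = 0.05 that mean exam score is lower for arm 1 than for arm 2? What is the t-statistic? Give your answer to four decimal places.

-1.0119

Let group 1 = arm 1, group 2 = arm 2. H0: μ_1 = μ_2; H1: μ_1 < μ_2 (two-sample pooled-variance t-test, left-tailed).
s_p² = [(22−1)·15.41² + (30−1)·15.73²]/(22+30−2) = 243.248
t = (63.06 − 67.49)/√[243.248·(1/22 + 1/30)] = -1.0119
df = n₁ + n₂ − 2 = 50
p-value = P(T ≤ -1.0119) ≈ 0.158
Since p ≈ 0.158 > α = 0.05, fail to reject H0; the evidence is not statistically significant.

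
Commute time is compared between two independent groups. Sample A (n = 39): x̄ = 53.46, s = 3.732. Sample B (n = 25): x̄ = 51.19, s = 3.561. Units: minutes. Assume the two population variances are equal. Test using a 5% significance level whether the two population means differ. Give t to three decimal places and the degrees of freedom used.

Let group 1 = sample A, group 2 = sample B. H0: μ_1 = μ_2; H1: μ_1 ≠ μ_2 (two-sample pooled-variance t-test, two-sided).
s_p² = [(39−1)·3.732² + (25−1)·3.561²]/(39+25−2) = 13.4451
t = (53.46 − 51.19)/√[13.4451·(1/39 + 1/25)] = 2.416
df = n₁ + n₂ − 2 = 62
Two-sided p-value ≈ 0.019
Since p ≈ 0.019 < α = 0.05, reject H0; the evidence is statistically significant.

t = 2.416, df = 62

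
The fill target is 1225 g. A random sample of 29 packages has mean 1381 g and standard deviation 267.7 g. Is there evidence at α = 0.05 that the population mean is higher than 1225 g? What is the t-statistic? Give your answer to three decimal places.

3.138

H0: μ = 1225; H1: μ > 1225 (one-sample t-test, right-tailed).
t = (x̄ − μ₀)/(s/√n) = (1381 − 1225)/(267.7/√29) = 3.138
df = n − 1 = 28
p-value = P(T ≥ 3.138) ≈ 0.002
Since p ≈ 0.002 < α = 0.05, reject H0; the data support H1.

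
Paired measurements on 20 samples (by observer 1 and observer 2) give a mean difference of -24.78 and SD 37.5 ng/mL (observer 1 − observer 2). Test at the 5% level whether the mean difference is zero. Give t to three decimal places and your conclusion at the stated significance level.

t = -2.955; reject H0

H0: μ_d = 0; H1: μ_d ≠ 0 (paired t-test on the differences, two-sided).
t = d̄/(s_d/√n) = -24.78/(37.5/√20) = -2.955
df = n − 1 = 19
Two-sided p-value ≈ 0.008
Since p ≈ 0.008 < α = 0.05, reject H0; the evidence is statistically significant.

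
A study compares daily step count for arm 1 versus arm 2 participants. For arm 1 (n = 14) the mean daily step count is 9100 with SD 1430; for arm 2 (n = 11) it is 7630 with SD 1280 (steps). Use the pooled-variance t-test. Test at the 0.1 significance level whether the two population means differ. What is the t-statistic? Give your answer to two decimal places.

2.67

Let group 1 = arm 1, group 2 = arm 2. H0: μ_1 = μ_2; H1: μ_1 ≠ μ_2 (two-sample pooled-variance t-test, two-sided).
s_p² = [(14−1)·1430² + (11−1)·1280²]/(14+11−2) = 1868160
t = (9100 − 7630)/√[1868160·(1/14 + 1/11)] = 2.67
df = n₁ + n₂ − 2 = 23
Two-sided p-value ≈ 0.0137
Since p ≈ 0.0137 < α = 0.1, reject H0; the data support H1.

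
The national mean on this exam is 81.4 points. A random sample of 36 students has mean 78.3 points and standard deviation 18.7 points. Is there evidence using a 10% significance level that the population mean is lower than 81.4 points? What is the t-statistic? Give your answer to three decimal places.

-0.995

H0: μ = 81.4; H1: μ < 81.4 (one-sample t-test, left-tailed).
t = (x̄ − μ₀)/(s/√n) = (78.3 − 81.4)/(18.7/√36) = -0.995
df = n − 1 = 35
p-value = P(T ≤ -0.995) ≈ 0.163
Since p ≈ 0.163 > α = 0.1, fail to reject H0; the data do not provide sufficient evidence against H0.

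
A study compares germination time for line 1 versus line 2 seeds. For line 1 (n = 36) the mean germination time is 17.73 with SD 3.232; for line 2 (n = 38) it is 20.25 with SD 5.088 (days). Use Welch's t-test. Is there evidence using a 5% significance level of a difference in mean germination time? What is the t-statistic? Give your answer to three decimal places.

Let group 1 = line 1, group 2 = line 2. H0: μ_1 = μ_2; H1: μ_1 ≠ μ_2 (Welch's two-sample t-test, two-sided).
t = (x̄_1 − x̄_2)/√(s_1²/n_1 + s_2²/n_2) = (17.73 − 20.25)/√(3.232²/36 + 5.088²/38) = -2.557
Welch–Satterthwaite df ≈ 63.12
Two-sided p-value ≈ 0.0130
Since p ≈ 0.0130 < α = 0.05, reject H0; the evidence is statistically significant.

-2.557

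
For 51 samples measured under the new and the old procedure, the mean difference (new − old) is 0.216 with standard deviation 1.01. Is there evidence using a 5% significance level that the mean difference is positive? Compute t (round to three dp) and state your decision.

H0: μ_d = 0; H1: μ_d > 0 (paired t-test on the differences, right-tailed).
t = d̄/(s_d/√n) = 0.216/(1.01/√51) = 1.527
df = n − 1 = 50
p-value = P(T ≥ 1.527) ≈ 0.0665
Since p ≈ 0.0665 > α = 0.05, fail to reject H0; the evidence is not statistically significant.

t = 1.527; fail to reject H0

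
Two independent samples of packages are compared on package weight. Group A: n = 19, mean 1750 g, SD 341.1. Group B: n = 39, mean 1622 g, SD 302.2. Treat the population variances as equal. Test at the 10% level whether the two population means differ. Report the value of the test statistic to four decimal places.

Let group 1 = group A, group 2 = group B. H0: μ_1 = μ_2; H1: μ_1 ≠ μ_2 (two-sample pooled-variance t-test, two-sided).
s_p² = [(19−1)·341.1² + (39−1)·302.2²]/(19+39−2) = 99368.4
t = (1750 − 1622)/√[99368.4·(1/19 + 1/39)] = 1.4514
df = n₁ + n₂ − 2 = 56
Two-sided p-value ≈ 0.152
Since p ≈ 0.152 > α = 0.1, fail to reject H0; the evidence is not statistically significant.

1.4514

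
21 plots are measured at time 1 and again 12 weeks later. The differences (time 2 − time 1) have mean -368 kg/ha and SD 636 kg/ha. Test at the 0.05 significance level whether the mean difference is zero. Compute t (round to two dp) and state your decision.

t = -2.65; reject H0

H0: μ_d = 0; H1: μ_d ≠ 0 (paired t-test on the differences, two-sided).
t = d̄/(s_d/√n) = -368/(636/√21) = -2.65
df = n − 1 = 20
Two-sided p-value ≈ 0.015
Since p ≈ 0.015 < α = 0.05, reject H0; the data support H1.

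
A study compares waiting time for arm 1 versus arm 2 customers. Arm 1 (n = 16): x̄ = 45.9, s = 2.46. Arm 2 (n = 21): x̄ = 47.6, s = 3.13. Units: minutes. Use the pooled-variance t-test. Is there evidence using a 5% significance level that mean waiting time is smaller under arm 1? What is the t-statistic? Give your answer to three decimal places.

-1.790

Let group 1 = arm 1, group 2 = arm 2. H0: μ_1 = μ_2; H1: μ_1 < μ_2 (two-sample pooled-variance t-test, left-tailed).
s_p² = [(16−1)·2.46² + (21−1)·3.13²]/(16+21−2) = 8.19177
t = (45.9 − 47.6)/√[8.19177·(1/16 + 1/21)] = -1.790
df = n₁ + n₂ − 2 = 35
p-value = P(T ≤ -1.790) ≈ 0.041
Since p ≈ 0.041 < α = 0.05, reject H0; the evidence is statistically significant.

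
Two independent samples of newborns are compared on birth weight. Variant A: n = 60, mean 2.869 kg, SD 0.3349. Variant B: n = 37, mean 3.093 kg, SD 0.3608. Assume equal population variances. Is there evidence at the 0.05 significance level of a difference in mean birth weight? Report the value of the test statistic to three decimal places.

-3.107

Let group 1 = variant A, group 2 = variant B. H0: μ_1 = μ_2; H1: μ_1 ≠ μ_2 (two-sample pooled-variance t-test, two-sided).
s_p² = [(60−1)·0.3349² + (37−1)·0.3608²]/(60+37−2) = 0.118986
t = (2.869 − 3.093)/√[0.118986·(1/60 + 1/37)] = -3.107
df = n₁ + n₂ − 2 = 95
Two-sided p-value ≈ 0.002
Since p ≈ 0.002 < α = 0.05, reject H0; the evidence is statistically significant.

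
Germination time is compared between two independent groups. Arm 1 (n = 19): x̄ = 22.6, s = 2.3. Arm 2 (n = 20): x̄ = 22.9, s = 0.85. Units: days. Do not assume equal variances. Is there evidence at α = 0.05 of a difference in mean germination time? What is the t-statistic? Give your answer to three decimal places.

-0.535

Let group 1 = arm 1, group 2 = arm 2. H0: μ_1 = μ_2; H1: μ_1 ≠ μ_2 (Welch's two-sample t-test, two-sided).
t = (x̄_1 − x̄_2)/√(s_1²/n_1 + s_2²/n_2) = (22.6 − 22.9)/√(2.3²/19 + 0.85²/20) = -0.535
Welch–Satterthwaite df ≈ 22.61
Two-sided p-value ≈ 0.598
Since p ≈ 0.598 > α = 0.05, fail to reject H0; the data do not provide sufficient evidence against H0.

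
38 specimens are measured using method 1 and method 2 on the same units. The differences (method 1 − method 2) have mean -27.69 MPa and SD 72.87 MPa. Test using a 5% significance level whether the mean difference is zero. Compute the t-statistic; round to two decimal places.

-2.34

H0: μ_d = 0; H1: μ_d ≠ 0 (paired t-test on the differences, two-sided).
t = d̄/(s_d/√n) = -27.69/(72.87/√38) = -2.34
df = n − 1 = 37
Two-sided p-value ≈ 0.025
Since p ≈ 0.025 < α = 0.05, reject H0; the data support H1.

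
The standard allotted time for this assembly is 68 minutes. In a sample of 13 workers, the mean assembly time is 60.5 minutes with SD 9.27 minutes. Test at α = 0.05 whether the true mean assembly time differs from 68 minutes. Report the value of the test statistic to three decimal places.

H0: μ = 68; H1: μ ≠ 68 (one-sample t-test, two-sided).
t = (x̄ − μ₀)/(s/√n) = (60.5 − 68)/(9.27/√13) = -2.917
df = n − 1 = 12
Two-sided p-value ≈ 0.013
Since p ≈ 0.013 < α = 0.05, reject H0; the evidence is statistically significant.

-2.917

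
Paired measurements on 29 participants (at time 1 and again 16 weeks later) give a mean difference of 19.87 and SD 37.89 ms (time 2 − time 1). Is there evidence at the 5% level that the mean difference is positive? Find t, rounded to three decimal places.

2.824

H0: μ_d = 0; H1: μ_d > 0 (paired t-test on the differences, right-tailed).
t = d̄/(s_d/√n) = 19.87/(37.89/√29) = 2.824
df = n − 1 = 28
p-value = P(T ≥ 2.824) ≈ 0.004
Since p ≈ 0.004 < α = 0.05, reject H0; the data support H1.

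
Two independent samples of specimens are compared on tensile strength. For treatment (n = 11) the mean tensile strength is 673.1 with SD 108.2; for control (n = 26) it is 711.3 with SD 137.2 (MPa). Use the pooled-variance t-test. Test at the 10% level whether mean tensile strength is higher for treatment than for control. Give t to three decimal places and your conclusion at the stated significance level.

t = -0.820; fail to reject H0

Let group 1 = treatment, group 2 = control. H0: μ_1 = μ_2; H1: μ_1 > μ_2 (two-sample pooled-variance t-test, right-tailed).
s_p² = [(11−1)·108.2² + (26−1)·137.2²]/(11+26−2) = 16790.5
t = (673.1 − 711.3)/√[16790.5·(1/11 + 1/26)] = -0.820
df = n₁ + n₂ − 2 = 35
p-value = P(T ≥ -0.820) ≈ 0.7910
Since p ≈ 0.7910 > α = 0.1, fail to reject H0; the evidence is not statistically significant.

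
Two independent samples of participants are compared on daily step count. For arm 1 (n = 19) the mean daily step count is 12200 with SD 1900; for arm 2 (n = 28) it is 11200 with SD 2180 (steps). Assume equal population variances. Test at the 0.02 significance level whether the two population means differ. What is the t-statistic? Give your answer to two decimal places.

Let group 1 = arm 1, group 2 = arm 2. H0: μ_1 = μ_2; H1: μ_1 ≠ μ_2 (two-sample pooled-variance t-test, two-sided).
s_p² = [(19−1)·1900² + (28−1)·2180²]/(19+28−2) = 4295440
t = (12200 − 11200)/√[4295440·(1/19 + 1/28)] = 1.62
df = n₁ + n₂ − 2 = 45
Two-sided p-value ≈ 0.1115
Since p ≈ 0.1115 > α = 0.02, fail to reject H0; the evidence is not statistically significant.

1.62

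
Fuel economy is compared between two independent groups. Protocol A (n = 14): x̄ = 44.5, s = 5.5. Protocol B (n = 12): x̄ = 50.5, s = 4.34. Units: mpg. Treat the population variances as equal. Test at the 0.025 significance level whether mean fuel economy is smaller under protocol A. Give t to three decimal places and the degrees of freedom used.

t = -3.049, df = 24

Let group 1 = protocol A, group 2 = protocol B. H0: μ_1 = μ_2; H1: μ_1 < μ_2 (two-sample pooled-variance t-test, left-tailed).
s_p² = [(14−1)·5.5² + (12−1)·4.34²]/(14+12−2) = 25.0184
t = (44.5 − 50.5)/√[25.0184·(1/14 + 1/12)] = -3.049
df = n₁ + n₂ − 2 = 24
p-value = P(T ≤ -3.049) ≈ 0.0028
Since p ≈ 0.0028 < α = 0.025, reject H0; the data support H1.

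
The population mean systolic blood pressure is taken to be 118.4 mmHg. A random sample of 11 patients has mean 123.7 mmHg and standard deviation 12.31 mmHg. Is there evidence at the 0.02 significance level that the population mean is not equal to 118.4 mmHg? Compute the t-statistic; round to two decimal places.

H0: μ = 118.4; H1: μ ≠ 118.4 (one-sample t-test, two-sided).
t = (x̄ − μ₀)/(s/√n) = (123.7 − 118.4)/(12.31/√11) = 1.43
df = n − 1 = 10
Two-sided p-value ≈ 0.1838
Since p ≈ 0.1838 > α = 0.02, fail to reject H0; the evidence is not statistically significant.

1.43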